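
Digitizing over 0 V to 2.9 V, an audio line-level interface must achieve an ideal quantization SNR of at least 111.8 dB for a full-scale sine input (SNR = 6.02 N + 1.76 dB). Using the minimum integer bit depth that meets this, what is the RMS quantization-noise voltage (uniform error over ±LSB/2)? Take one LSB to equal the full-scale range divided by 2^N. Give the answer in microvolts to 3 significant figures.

V_FS = 2.9 V.
N ≥ (111.8 − 1.76)/6.02 = 18.279 → N_min = 19.
LSB = 2.9 V / 2^19 = 5.5313 µV.
σ_q = LSB/√12 = 5.5313 µV/3.4641 = 1.60 µV.

1.60 µV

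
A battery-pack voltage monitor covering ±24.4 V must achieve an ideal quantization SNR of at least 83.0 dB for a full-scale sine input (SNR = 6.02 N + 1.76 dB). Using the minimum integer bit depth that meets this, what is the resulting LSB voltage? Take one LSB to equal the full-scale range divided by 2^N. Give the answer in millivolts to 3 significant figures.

Range = 24.4 − (-24.4) = 48.8 V.
Required N = ⌈(83.0 − 1.76)/6.02⌉ = ⌈13.495⌉ = 14.
LSB = 48.8 V ÷ 2^14 = 48.8/16384 V = 2.98 mV.

2.98 mV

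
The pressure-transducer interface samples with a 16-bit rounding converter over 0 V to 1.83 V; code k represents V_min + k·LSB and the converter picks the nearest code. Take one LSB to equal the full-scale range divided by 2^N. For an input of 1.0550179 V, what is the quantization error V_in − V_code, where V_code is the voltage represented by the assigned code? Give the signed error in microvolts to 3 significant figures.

+9.05 µV

Range is 1.83 V. LSB = 1.83 V / 2^16 ≈ 27.92 µV.
Position in LSBs: (1.0550179 − (0)) × 65536/1.83 = 37782.3241; rounding gives k = 37782.
Reconstructed level: 0 + 37782 × 1.83/65536 V = 1.0550088501 V.
V_in − V_code = 1.0550179 − (1.0550088501) = +9.05 µV.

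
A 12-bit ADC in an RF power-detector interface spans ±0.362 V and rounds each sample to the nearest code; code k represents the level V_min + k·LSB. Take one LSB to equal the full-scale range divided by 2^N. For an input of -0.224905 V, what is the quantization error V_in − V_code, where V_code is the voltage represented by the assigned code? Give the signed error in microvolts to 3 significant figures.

−69.1 µV

Range = 0.362 − (-0.362) = 0.724 V. LSB = 0.724 V / 2^12 ≈ 176.8 µV.
(-0.224905 − (-0.362)) / LSB = 0.137095 × 4096/0.724 = 775.6093. Nearest integer: k = 776.
Reconstructed level: -0.362 + 776 × 0.724/4096 V = -0.2248359375 V.
e = -0.224905 − (-0.2248359375) = −69.1 µV.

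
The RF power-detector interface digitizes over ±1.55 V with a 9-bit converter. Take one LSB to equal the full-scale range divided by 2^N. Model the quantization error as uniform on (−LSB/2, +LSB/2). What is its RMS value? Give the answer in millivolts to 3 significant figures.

1.75 mV

The full-scale span is 1.55 − (-1.55) = 3.1 V.
One LSB is 3.1 V / 512 = 6.0547 mV.
For a uniform distribution on [−LSB/2, +LSB/2], V_rms = LSB/√12 = 6.0547 mV/3.4641 = 1.75 mV.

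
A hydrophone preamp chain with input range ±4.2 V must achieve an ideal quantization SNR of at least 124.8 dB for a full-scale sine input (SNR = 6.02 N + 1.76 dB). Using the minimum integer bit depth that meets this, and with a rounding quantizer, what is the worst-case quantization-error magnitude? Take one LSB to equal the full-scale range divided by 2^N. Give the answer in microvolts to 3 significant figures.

Range = 4.2 − (-4.2) = 8.4 V.
6.02 N + 1.76 ≥ 124.8 gives N ≥ 20.439, so the minimum integer is 21.
LSB = 8.4 V / 2^21 = 4.0054 µV.
Half an LSB is 2.00 µV.

2.00 µV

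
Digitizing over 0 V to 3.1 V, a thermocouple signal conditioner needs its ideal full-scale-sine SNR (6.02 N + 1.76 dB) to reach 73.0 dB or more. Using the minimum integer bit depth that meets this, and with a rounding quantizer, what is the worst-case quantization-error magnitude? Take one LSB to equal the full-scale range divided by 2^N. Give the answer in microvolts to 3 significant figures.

V_FS = 3.1 V.
N ≥ (73.0 − 1.76)/6.02 = 11.834 → N_min = 12.
LSB = 3.1 V / 2^12 = 0.75684 mV.
|e|_max = LSB/2 = 378 µV.

378 µV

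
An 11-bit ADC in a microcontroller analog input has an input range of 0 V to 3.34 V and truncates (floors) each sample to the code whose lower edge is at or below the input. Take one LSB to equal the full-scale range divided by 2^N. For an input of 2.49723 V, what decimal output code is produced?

Range is 3.34 V. LSB = 3.34 V / 2^11 ≈ 1.631 mV.
code = ⌊(V_in − V_min)/LSB⌋ = ⌊(V_in − V_min) × 2^11 / range⌋
     = ⌊(2.49723 − (0)) × 2048 / 3.34⌋ = ⌊2.49723 × 2048/3.34⌋
     = ⌊1531.236⌋ = 1531.

1531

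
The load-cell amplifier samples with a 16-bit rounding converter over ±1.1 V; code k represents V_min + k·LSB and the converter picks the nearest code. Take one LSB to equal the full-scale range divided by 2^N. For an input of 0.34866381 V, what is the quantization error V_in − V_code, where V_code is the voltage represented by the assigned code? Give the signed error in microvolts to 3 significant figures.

+12.7 µV

Range = 1.1 − (-1.1) = 2.2 V. LSB = 2.2 V / 2^16 ≈ 33.57 µV.
(0.34866381 − (-1.1)) / LSB = 1.44866381 × 65536/2.2 = 43154.3779. Nearest integer: k = 43154.
Reconstructed level: -1.1 + 43154 × 2.2/65536 V = 0.34865112305 V.
e = 0.34866381 − (0.34865112305) = +12.7 µV.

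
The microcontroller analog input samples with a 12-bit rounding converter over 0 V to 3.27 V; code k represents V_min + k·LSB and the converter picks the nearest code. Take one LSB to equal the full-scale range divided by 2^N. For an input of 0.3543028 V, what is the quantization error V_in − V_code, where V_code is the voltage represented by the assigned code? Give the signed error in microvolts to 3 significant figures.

−160 µV

Full-scale range = 3.27 V. LSB = 3.27 V / 2^12 ≈ 0.7983 mV.
(V_in − V_min)/LSB = (0.3543028 − (0)) × 4096/3.27 = 443.7995 → nearest code k = 444.
V_code = 0 + (444/4096) × 3.27 = 0.3544628906 V.
V_in − V_code = 0.3543028 − (0.3544628906) = −160 µV.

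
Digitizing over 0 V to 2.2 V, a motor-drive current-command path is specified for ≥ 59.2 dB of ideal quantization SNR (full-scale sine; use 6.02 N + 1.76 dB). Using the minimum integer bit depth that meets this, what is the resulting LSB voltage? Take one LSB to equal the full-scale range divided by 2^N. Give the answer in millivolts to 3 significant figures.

V_FS = 2.2 V.
6.02 N + 1.76 ≥ 59.2 gives N ≥ 9.542, so the minimum integer is 10.
Step size = 2.2/1024 V = 2.15 mV.

2.15 mV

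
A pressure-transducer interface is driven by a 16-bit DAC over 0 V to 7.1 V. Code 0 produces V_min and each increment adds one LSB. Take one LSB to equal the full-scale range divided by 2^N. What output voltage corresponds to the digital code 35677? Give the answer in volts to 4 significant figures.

V_FS = 7.1 V. LSB = 7.1 V / 2^16.
V_out = V_min + code × LSB = 0 V + 35677 × 7.1 V / 65536
      = 0 V + 3.86515 V = 3.86515 V.

3.865 V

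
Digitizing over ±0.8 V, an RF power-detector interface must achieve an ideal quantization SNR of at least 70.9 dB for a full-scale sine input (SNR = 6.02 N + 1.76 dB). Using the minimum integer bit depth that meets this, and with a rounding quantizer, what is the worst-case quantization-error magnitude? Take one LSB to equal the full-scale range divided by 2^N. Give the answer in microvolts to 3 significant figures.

195 µV

Span: 0.8 V − (-0.8 V) = 1.6 V.
Required N = ⌈(70.9 − 1.76)/6.02⌉ = ⌈11.485⌉ = 12.
One LSB is 1.6 V / 4096 = 390.63 µV.
Max error for round-to-nearest is LSB/2 = 195 µV.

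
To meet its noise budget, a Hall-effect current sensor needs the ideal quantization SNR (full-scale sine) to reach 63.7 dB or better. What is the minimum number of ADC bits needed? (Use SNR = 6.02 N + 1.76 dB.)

Required N = ⌈(63.7 − 1.76)/6.02⌉ = ⌈10.289⌉ = 11.

11 bits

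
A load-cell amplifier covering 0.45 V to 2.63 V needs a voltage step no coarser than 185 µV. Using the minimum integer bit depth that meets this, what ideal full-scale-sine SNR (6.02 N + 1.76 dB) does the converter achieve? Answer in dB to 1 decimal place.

Full-scale range = 2.63 V − (0.45 V) = 2.18 V.
2.18 V / 185 µV = 11780. Since 2^13 = 8192 and 2^14 = 16384, N = 14.
6.02(14) + 1.76 = 86.04 dB.

86.0 dB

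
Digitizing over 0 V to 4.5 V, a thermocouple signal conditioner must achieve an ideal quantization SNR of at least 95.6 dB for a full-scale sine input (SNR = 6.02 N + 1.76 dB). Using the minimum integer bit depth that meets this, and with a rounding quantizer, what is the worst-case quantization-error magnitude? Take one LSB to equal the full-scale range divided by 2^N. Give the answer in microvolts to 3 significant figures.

34.3 µV

Span = 4.5 V.
N ≥ (95.6 − 1.76)/6.02 = 15.588 → N_min = 16.
LSB = 4.5 V / 2^16 = 68.665 µV.
Half an LSB is 34.3 µV.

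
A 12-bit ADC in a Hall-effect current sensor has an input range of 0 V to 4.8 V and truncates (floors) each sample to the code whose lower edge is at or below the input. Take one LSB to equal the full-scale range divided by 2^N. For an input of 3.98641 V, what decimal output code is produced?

3401

Span = 4.8 V. LSB = 4.8 V / 2^12 ≈ 1.172 mV.
code = ⌊(V_in − V_min)/LSB⌋ = ⌊(V_in − V_min) × 2^12 / range⌋
     = ⌊(3.98641 − (0)) × 4096 / 4.8⌋ = ⌊3.98641 × 4096/4.8⌋
     = ⌊3401.737⌋ = 3401.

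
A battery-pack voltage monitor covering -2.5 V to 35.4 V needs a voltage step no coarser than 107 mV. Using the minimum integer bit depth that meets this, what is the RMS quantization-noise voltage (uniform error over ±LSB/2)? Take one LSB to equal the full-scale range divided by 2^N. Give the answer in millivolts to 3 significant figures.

21.4 mV

The full-scale span is 35.4 − (-2.5) = 37.9 V.
Levels needed ≥ 37.9/107 mV = 354.2. 2^9 = 512 suffices, so N_min = 9.
LSB = 37.9 V / 2^9 = 74.023 mV.
RMS noise = LSB/√12 = 21.4 mV.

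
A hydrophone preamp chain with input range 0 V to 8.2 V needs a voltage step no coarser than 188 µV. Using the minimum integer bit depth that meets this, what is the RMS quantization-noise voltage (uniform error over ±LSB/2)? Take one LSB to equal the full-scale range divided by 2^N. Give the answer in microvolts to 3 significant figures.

36.1 µV

V_FS = 8.2 V.
Levels needed ≥ 8.2/188 µV = 43620. 2^16 = 65536 suffices, so N_min = 16.
LSB = 8.2 V ÷ 2^16 = 8.2/65536 V = 125.12 µV.
RMS noise = LSB/√12 = 36.1 µV.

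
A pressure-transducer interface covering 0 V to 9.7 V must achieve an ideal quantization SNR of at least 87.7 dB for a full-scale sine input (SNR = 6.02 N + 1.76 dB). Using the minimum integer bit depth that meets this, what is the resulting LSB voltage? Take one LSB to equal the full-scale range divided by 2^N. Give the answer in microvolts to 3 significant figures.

V_FS = 9.7 V.
N ≥ (87.7 − 1.76)/6.02 = 14.276 → N_min = 15.
One LSB is 9.7 V / 32768 = 296 µV.

296 µV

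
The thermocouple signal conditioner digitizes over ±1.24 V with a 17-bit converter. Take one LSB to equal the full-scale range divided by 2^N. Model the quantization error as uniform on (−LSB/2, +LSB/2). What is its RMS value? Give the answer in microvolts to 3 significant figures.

The full-scale span is 1.24 − (-1.24) = 2.48 V.
Step size = 2.48/131072 V = 18.921 µV.
RMS of a uniform error over width LSB is LSB/√12 = 5.46 µV.

5.46 µV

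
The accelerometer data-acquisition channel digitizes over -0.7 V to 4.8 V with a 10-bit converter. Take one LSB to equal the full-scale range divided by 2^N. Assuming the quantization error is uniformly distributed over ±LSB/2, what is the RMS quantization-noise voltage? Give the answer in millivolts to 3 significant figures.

Full-scale range = 4.8 V − (-0.7 V) = 5.5 V.
One LSB is 5.5 V / 1024 = 5.3711 mV.
For a uniform distribution on [−LSB/2, +LSB/2], V_rms = LSB/√12 = 5.3711 mV/3.4641 = 1.55 mV.

1.55 mV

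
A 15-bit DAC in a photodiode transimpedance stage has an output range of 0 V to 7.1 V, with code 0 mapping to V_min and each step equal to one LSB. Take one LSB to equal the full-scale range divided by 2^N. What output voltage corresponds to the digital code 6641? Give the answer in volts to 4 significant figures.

Span = 7.1 V. LSB = 7.1 V / 2^15.
V_out = 0 + 6641 × (7.1/32768) V
      = 0 + 1.43894 = 1.43894 V.

1.439 V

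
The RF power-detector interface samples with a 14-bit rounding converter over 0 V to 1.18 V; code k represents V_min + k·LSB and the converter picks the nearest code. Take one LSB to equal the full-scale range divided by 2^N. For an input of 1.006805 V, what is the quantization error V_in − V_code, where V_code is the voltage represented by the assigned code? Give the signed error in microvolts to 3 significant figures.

V_FS = 1.18 V. LSB = 1.18 V / 2^14 ≈ 72.02 µV.
(1.006805 − (0)) / LSB = 1.006805 × 16384/1.18 = 13979.2315. Nearest integer: k = 13979.
V_code = 0 + (13979/16384) × 1.18 = 1.0067883301 V.
Error = V_in − V_code = 1.006805 − (1.0067883301) = +16.7 µV.

+16.7 µV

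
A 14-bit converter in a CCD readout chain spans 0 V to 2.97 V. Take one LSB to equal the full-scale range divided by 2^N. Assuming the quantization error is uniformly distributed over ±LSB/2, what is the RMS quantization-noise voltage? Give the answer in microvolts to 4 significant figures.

52.33 µV

Full-scale range = 2.97 V.
LSB = 2.97 V ÷ 2^14 = 2.97/16384 V = 181.274 µV.
For a uniform distribution on [−LSB/2, +LSB/2], V_rms = LSB/√12 = 181.274 µV/3.4641 = 52.33 µV.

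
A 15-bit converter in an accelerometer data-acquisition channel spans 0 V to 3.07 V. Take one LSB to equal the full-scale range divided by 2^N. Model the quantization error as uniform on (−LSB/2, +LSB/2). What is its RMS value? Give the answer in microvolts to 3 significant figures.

Span = 3.07 V.
One LSB is 3.07 V / 32768 = 93.689 µV.
For a uniform distribution on [−LSB/2, +LSB/2], V_rms = LSB/√12 = 93.689 µV/3.4641 = 27.0 µV.

27.0 µV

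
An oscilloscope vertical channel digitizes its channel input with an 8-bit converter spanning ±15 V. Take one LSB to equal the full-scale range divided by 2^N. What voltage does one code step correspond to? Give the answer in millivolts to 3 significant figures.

Span: 15 V − (-15 V) = 30 V.
2^8 = 256 levels.
LSB = 30 V / 2^8 = 117 mV.

117 mV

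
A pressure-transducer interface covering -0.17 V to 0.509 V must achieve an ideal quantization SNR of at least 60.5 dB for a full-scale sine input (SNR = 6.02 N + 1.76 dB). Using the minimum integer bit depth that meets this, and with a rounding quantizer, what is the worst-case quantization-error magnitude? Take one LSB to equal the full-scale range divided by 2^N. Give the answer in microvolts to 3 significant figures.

The full-scale span is 0.509 − (-0.17) = 0.679 V.
Required N = ⌈(60.5 − 1.76)/6.02⌉ = ⌈9.757⌉ = 10.
Step size = 0.679/1024 V = 0.66309 mV.
Half an LSB is 332 µV.

332 µV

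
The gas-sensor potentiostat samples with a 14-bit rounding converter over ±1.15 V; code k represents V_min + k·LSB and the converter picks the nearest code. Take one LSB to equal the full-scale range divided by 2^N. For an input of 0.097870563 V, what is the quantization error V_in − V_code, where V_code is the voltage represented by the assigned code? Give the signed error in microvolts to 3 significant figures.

+25.1 µV

Full-scale range = 1.15 V − (-1.15 V) = 2.3 V. LSB = 2.3 V / 2^14 ≈ 140.4 µV.
(V_in − V_min)/LSB = (0.097870563 − (-1.15)) × 16384/2.3 = 8889.1788 → nearest code k = 8889.
V_code = -1.15 + (8889/16384) × 2.3 = 0.097845458984 V.
V_in − V_code = 0.097870563 − (0.097845458984) = +25.1 µV.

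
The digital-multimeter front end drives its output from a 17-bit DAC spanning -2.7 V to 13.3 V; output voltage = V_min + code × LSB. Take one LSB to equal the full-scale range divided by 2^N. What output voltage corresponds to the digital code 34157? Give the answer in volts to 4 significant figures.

Span: 13.3 V − (-2.7 V) = 16 V. LSB = 16 V / 2^17.
V_out = V_min + code × LSB = -2.7 V + 34157 × 16 V / 131072
      = -2.7 V + 4.16956 V = 1.46956 V.

1.470 V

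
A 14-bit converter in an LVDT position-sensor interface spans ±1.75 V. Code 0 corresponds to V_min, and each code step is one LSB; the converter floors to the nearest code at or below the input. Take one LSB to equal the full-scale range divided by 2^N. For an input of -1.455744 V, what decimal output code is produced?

1377

Span: 1.75 V − (-1.75 V) = 3.5 V. LSB = 3.5 V / 2^14 ≈ 213.6 µV.
(V_in − V_min) × 2^14/range = (-1.455744 − (-1.75)) × 16384/3.5 = 1377.454.
Floor → code = 1377.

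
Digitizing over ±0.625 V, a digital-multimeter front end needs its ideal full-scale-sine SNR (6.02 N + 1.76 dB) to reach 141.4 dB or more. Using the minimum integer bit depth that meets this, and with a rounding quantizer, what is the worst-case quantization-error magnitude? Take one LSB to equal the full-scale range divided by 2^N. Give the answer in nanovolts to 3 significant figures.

37.3 nV

Full-scale range = 0.625 V − (-0.625 V) = 1.25 V.
N ≥ (141.4 − 1.76)/6.02 = 23.196 → N_min = 24.
LSB = 1.25 V ÷ 2^24 = 1.25/16777216 V = 74.506 nV.
Half an LSB is 37.3 nV.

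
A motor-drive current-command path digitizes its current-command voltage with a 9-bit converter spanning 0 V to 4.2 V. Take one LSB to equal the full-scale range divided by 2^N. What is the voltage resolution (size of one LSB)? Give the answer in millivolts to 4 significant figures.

8.203 mV

V_FS = 4.2 V.
There are 2^9 = 512 steps.
Step size = 4.2/512 V = 8.203 mV.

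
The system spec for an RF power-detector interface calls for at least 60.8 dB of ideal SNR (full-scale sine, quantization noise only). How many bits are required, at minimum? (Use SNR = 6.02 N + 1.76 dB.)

10 bits

Solving 6.02 N ≥ 60.8 − 1.76: N ≥ 9.807. Round up → N = 10.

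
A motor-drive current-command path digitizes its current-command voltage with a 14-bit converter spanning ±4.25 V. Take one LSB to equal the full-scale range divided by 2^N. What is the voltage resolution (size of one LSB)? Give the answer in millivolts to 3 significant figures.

Span: 4.25 V − (-4.25 V) = 8.5 V.
2^14 = 16384 levels.
LSB = 8.5 V ÷ 2^14 = 8.5/16384 V = 0.519 mV.

0.519 mV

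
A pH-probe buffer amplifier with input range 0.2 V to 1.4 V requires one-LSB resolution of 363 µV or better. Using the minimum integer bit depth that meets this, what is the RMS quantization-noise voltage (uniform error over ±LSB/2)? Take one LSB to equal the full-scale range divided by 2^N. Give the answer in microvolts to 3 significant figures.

Range = 1.4 − (0.2) = 1.2 V.
1.2 V / 363 µV = 3306. Since 2^11 = 2048 and 2^12 = 4096, N = 12.
LSB = 1.2 V ÷ 2^12 = 1.2/4096 V = 292.97 µV.
RMS noise = LSB/√12 = 84.6 µV.

84.6 µV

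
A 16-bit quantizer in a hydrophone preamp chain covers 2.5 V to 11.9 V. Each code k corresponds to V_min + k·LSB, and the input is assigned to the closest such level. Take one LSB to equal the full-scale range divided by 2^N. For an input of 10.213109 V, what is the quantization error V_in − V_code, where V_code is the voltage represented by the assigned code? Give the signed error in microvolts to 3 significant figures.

The full-scale span is 11.9 − (2.5) = 9.4 V. LSB = 9.4 V / 2^16 ≈ 143.4 µV.
(10.213109 − (2.5)) / LSB = 7.713109 × 65536/9.4 = 53775.1395. Nearest integer: k = 53775.
V_code = 2.5 + (53775/65536) × 9.4 = 10.213088989 V.
V_in − V_code = 10.213109 − (10.213088989) = +20.0 µV.

+20.0 µV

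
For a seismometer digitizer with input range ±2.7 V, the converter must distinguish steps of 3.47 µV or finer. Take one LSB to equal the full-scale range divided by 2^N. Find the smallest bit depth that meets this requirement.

21 bits

Full-scale range = 2.7 V − (-2.7 V) = 5.4 V.
Required number of levels: 5.4/3.47 µV = 1.5562e6; smallest N with 2^N ≥ that is 21.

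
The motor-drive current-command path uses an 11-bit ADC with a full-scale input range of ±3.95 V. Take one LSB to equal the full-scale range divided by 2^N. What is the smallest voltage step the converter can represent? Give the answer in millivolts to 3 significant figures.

3.86 mV

The full-scale span is 3.95 − (-3.95) = 7.9 V.
Number of codes = 2^11 = 2048.
Step size = 7.9/2048 V = 3.86 mV.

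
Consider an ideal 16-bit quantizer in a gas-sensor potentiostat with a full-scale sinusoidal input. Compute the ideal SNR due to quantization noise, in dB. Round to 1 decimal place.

98.1 dB

SNR = 6.02·16 + 1.76 = 98.08 dB.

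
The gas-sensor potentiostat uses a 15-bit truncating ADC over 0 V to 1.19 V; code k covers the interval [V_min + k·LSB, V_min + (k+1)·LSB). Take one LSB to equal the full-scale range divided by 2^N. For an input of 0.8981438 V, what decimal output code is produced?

24731

Range is 1.19 V. LSB = 1.19 V / 2^15 ≈ 36.32 µV.
V_in − V_min = 0.8981438 − (0) = 0.8981438 V.
Divide by LSB: 0.8981438 × 32768/1.19 = 24731.4084.
Truncating gives code 24731.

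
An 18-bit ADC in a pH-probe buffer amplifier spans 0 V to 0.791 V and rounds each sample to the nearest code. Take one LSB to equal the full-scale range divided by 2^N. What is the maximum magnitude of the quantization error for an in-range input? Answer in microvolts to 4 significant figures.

1.509 µV

Range is 0.791 V.
One LSB is 0.791 V / 262144 = 3.01743 µV.
|e|_max = LSB/2 = 1.509 µV.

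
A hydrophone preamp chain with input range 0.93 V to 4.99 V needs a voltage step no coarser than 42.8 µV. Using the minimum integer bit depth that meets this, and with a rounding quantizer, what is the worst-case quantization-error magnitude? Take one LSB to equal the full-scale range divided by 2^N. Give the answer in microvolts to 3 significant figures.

15.5 µV

Range = 4.99 − (0.93) = 4.06 V.
4.06 V / 42.8 µV = 94860. Since 2^16 = 65536 and 2^17 = 131072, N = 17.
LSB = 4.06 V ÷ 2^17 = 4.06/131072 V = 30.975 µV.
|e|_max = LSB/2 = 15.5 µV.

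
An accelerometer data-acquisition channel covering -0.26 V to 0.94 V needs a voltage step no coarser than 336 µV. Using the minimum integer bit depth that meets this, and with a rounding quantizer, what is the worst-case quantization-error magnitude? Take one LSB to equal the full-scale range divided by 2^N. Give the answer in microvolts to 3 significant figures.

146 µV

Range = 0.94 − (-0.26) = 1.2 V.
Levels needed ≥ 1.2/336 µV = 3571. 2^12 = 4096 suffices, so N_min = 12.
One LSB is 1.2 V / 4096 = 292.97 µV.
|e|_max = LSB/2 = 146 µV.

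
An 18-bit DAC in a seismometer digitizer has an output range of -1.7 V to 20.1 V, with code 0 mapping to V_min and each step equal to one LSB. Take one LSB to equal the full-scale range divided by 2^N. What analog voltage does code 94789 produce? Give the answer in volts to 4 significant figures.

The full-scale span is 20.1 − (-1.7) = 21.8 V. LSB = 21.8 V / 2^18.
Output = V_min + (94789/262144) × range = -1.7 + 0.361591 × 21.8 V
      = -1.7 V + 7.88269 V = 6.18269 V.

6.183 V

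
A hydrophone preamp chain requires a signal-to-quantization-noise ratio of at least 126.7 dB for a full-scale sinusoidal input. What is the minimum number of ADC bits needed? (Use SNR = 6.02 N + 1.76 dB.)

21 bits

Required N = ⌈(126.7 − 1.76)/6.02⌉ = ⌈20.754⌉ = 21.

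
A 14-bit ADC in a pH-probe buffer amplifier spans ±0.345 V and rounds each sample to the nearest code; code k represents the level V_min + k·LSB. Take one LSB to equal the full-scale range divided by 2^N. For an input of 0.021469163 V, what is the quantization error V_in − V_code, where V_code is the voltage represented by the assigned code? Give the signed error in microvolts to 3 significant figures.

Full-scale range = 0.345 V − (-0.345 V) = 0.69 V. LSB = 0.69 V / 2^14 ≈ 42.11 µV.
Position in LSBs: (0.021469163 − (-0.345)) × 16384/0.69 = 8701.7837; rounding gives k = 8702.
V_code = -0.345 + (8702/16384) × 0.69 = 0.021478271484 V.
Error = V_in − V_code = 0.021469163 − (0.021478271484) = −9.11 µV.

−9.11 µV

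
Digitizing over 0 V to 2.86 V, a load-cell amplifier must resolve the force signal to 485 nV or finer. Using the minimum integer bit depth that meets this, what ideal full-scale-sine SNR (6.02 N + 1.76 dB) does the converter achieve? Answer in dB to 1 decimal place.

V_FS = 2.86 V.
2.86 V / 485 nV = 5.897e6. Since 2^22 = 4194304 and 2^23 = 8388608, N = 23.
Ideal SNR at N = 23: 6.02·23 + 1.76 = 140.2 dB.

140.2 dB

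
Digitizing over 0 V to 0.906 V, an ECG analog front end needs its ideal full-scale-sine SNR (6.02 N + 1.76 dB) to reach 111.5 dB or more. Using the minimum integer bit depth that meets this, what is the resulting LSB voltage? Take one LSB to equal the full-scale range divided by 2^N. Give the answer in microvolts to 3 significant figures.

Range is 0.906 V.
N ≥ (111.5 − 1.76)/6.02 = 18.229 → N_min = 19.
Step size = 0.906/524288 V = 1.73 µV.

1.73 µV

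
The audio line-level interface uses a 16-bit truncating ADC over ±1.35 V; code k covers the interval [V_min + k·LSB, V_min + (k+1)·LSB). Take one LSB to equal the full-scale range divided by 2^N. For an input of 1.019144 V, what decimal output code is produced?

57505

Full-scale range = 1.35 V − (-1.35 V) = 2.7 V. LSB = 2.7 V / 2^16 ≈ 41.20 µV.
V_in − V_min = 1.019144 − (-1.35) = 2.369144 V.
Divide by LSB: 2.369144 × 65536/2.7 = 57505.2671.
Truncating gives code 57505.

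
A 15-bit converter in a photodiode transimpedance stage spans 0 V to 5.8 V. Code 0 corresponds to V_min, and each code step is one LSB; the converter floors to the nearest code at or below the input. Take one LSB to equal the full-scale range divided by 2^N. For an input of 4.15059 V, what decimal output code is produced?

23449

V_FS = 5.8 V. LSB = 5.8 V / 2^15 ≈ 177.0 µV.
code = ⌊(V_in − V_min)/LSB⌋ = ⌊(V_in − V_min) × 2^15 / range⌋
     = ⌊(4.15059 − (0)) × 32768 / 5.8⌋ = ⌊4.15059 × 32768/5.8⌋
     = ⌊23449.402⌋ = 23449.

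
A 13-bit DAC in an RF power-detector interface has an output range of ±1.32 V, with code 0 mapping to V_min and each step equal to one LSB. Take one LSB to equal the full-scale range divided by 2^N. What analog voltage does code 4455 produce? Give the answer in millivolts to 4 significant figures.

115.7 mV

The full-scale span is 1.32 − (-1.32) = 2.64 V. LSB = 2.64 V / 2^13.
V_out = -1.32 + 4455 × (2.64/8192) V
      = -1.32 V + 1.43569 V = 0.115693 V.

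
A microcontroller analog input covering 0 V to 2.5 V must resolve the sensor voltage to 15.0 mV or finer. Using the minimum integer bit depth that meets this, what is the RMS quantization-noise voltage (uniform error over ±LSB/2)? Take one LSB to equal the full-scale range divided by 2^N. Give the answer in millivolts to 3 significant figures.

2.82 mV

Span = 2.5 V.
Required number of levels: 2.5/15.0 mV = 166.67; smallest N with 2^N ≥ that is 8.
One LSB is 2.5 V / 256 = 9.7656 mV.
V_rms = LSB/√12 = 2.82 mV.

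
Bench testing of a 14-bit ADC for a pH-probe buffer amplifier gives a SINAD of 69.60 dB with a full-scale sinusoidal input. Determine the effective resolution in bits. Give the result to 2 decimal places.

(69.60 − 1.76) / 6.02 = 67.84/6.02 = 11.2691 effective bits.

11.27 bits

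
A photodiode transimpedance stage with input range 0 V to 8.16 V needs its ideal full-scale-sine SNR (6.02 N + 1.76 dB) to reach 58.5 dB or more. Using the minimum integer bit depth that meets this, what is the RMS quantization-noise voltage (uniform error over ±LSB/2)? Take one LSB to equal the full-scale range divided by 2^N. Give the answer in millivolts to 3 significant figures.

Span = 8.16 V.
N ≥ (58.5 − 1.76)/6.02 = 9.425 → N_min = 10.
One LSB is 8.16 V / 1024 = 7.9688 mV.
RMS noise = LSB/√12 = 2.30 mV.

2.30 mV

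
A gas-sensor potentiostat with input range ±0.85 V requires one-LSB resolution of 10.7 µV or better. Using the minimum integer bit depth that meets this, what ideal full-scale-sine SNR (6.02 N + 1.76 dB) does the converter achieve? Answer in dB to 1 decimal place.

Full-scale range = 0.85 V − (-0.85 V) = 1.7 V.
1.7 V / 10.7 µV = 158900. Since 2^17 = 131072 and 2^18 = 262144, N = 18.
SNR = 6.02 × 18 + 1.76 = 110.12 dB.

110.1 dB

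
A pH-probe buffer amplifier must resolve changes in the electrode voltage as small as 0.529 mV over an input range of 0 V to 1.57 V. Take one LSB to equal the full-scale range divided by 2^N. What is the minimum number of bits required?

12 bits

V_FS = 1.57 V.
Required number of levels: 1.57/0.529 mV = 2967.9; smallest N with 2^N ≥ that is 12.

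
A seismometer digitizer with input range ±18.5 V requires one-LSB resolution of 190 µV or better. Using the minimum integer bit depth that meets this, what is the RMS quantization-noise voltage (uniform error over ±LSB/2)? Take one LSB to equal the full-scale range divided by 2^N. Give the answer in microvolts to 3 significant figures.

Span: 18.5 V − (-18.5 V) = 37 V.
37 V / 190 µV = 194700. Since 2^17 = 131072 and 2^18 = 262144, N = 18.
LSB = 37 V / 2^18 = 141.14 µV.
RMS noise = LSB/√12 = 40.7 µV.

40.7 µV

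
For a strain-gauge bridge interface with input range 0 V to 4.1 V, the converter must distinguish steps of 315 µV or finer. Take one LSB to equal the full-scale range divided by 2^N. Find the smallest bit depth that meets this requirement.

Full-scale range = 4.1 V.
Levels needed ≥ 4.1/315 µV = 13020. 2^14 = 16384 suffices, so N_min = 14.

14 bits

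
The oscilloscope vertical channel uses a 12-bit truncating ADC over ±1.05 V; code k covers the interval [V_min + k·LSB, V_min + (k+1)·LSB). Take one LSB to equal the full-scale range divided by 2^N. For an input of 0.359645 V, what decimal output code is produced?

2749

Full-scale range = 1.05 V − (-1.05 V) = 2.1 V. LSB = 2.1 V / 2^12 ≈ 0.5127 mV.
(V_in − V_min) × 2^12/range = (0.359645 − (-1.05)) × 4096/2.1 = 2749.479.
Floor → code = 2749.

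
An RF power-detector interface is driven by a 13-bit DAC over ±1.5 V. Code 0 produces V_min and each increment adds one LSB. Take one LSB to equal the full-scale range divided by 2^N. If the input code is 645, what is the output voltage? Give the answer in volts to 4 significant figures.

-1.264 V

Span: 1.5 V − (-1.5 V) = 3 V. LSB = 3 V / 2^13.
V_out = V_min + code × LSB = -1.5 V + 645 × 3 V / 8192
      = -1.5 V + 0.236206 V = -1.26379 V.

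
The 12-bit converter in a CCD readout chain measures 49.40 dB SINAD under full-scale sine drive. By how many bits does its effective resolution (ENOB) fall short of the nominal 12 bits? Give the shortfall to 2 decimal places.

ENOB = (SINAD − 1.76)/6.02 = (49.40 − 1.76)/6.02 = 7.9136 bits.
Lost resolution: 12 − 7.9136 = 4.0864 bits.

4.09 bits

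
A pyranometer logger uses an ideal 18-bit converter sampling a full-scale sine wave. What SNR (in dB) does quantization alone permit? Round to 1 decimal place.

For an ideal N-bit converter with full-scale sine input, SNR = 6.02 N + 1.76 dB. SNR = 6.02 × 18 + 1.76 = 108.36 + 1.76 = 110.12 dB.

110.1 dB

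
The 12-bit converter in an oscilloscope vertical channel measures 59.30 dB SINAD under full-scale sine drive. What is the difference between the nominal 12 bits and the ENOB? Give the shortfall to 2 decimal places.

2.44 bits

N_eff = (59.30 − 1.76)/6.02 = 9.5581 bits.
Shortfall = 12 − 9.5581 = 2.4419 bits.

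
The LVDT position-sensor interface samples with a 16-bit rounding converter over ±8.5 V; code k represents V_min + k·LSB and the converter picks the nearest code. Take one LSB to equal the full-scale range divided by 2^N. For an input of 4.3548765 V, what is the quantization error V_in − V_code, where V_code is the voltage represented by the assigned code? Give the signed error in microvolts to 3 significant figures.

The full-scale span is 8.5 − (-8.5) = 17 V. LSB = 17 V / 2^16 ≈ 259.4 µV.
(4.3548765 − (-8.5)) / LSB = 12.8548765 × 65536/17 = 49556.3051. Nearest integer: k = 49556.
Reconstructed level: -8.5 + 49556 × 17/65536 V = 4.3547973633 V.
e = 4.3548765 − (4.3547973633) = +79.1 µV.

+79.1 µV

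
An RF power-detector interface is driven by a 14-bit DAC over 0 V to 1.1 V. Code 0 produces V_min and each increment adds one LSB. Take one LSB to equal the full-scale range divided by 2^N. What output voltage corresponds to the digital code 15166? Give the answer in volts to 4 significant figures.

1.018 V

Range is 1.1 V. LSB = 1.1 V / 2^14.
Output = V_min + (15166/16384) × range = 0 + 0.925659 × 1.1 V
      = 0 + 1.01823 = 1.01823 V.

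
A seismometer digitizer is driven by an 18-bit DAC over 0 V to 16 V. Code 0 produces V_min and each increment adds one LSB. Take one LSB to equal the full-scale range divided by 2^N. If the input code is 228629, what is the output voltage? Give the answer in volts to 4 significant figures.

13.95 V

Full-scale range = 16 V. LSB = 16 V / 2^18.
V_out = 0 + 228629 × (16/262144) V
      = 0 V + 13.9544 V = 13.9544 V.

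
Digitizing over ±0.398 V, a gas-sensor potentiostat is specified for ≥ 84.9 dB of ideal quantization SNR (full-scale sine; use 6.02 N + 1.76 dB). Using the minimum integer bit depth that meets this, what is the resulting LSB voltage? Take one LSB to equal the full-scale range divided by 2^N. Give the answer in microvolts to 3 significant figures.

48.6 µV

Span: 0.398 V − (-0.398 V) = 0.796 V.
6.02 N + 1.76 ≥ 84.9 gives N ≥ 13.811, so the minimum integer is 14.
Step size = 0.796/16384 V = 48.6 µV.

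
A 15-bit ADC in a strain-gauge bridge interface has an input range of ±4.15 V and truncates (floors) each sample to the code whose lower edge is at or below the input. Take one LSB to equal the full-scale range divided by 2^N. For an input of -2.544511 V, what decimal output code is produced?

Range = 4.15 − (-4.15) = 8.3 V. LSB = 8.3 V / 2^15 ≈ 253.3 µV.
code = ⌊(V_in − V_min)/LSB⌋ = ⌊(V_in − V_min) × 2^15 / range⌋
     = ⌊(-2.544511 − (-4.15)) × 32768 / 8.3⌋ = ⌊1.605489 × 32768/8.3⌋
     = ⌊6338.393⌋ = 6338.

6338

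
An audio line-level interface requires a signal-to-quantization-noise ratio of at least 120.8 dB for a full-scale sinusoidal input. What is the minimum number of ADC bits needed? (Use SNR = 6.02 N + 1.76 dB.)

Required N = ⌈(120.8 − 1.76)/6.02⌉ = ⌈19.774⌉ = 20.

20 bits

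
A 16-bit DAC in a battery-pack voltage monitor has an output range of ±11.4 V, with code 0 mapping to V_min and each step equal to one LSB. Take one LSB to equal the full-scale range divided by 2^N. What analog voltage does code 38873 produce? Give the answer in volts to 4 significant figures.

Span: 11.4 V − (-11.4 V) = 22.8 V. LSB = 22.8 V / 2^16.
V_out = -11.4 + 38873 × (22.8/65536) V
      = -11.4 V + 13.5239 V = 2.12393 V.

2.124 V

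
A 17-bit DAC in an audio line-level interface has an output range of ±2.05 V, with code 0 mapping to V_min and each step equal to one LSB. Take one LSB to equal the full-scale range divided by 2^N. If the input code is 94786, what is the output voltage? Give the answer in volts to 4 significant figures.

0.9150 V

Range = 2.05 − (-2.05) = 4.1 V. LSB = 4.1 V / 2^17.
Output = V_min + (94786/131072) × range = -2.05 + 0.723160 × 4.1 V
      = -2.05 V + 2.96496 V = 0.914955 V.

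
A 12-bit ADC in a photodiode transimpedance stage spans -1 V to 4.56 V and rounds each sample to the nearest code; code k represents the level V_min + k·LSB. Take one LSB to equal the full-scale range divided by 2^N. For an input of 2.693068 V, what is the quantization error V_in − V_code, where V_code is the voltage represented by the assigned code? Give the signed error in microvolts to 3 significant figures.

−477 µV

Span: 4.56 V − (-1 V) = 5.56 V. LSB = 5.56 V / 2^12 ≈ 1.357 mV.
(V_in − V_min)/LSB = (2.693068 − (-1)) × 4096/5.56 = 2720.6487 → nearest code k = 2721.
V_code = -1 + (2721/4096) × 5.56 = 2.693544922 V.
e = 2.693068 − (2.693544922) = −477 µV.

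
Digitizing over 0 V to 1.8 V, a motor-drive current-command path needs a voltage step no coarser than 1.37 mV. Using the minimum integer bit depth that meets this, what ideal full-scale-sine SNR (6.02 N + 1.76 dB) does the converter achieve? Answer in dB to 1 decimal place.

68.0 dB

Full-scale range = 1.8 V.
Need 2^N ≥ 1.8 V / 1.37 mV = 1314 → N_min = 11.
SNR = 6.02 × 11 + 1.76 = 67.98 dB.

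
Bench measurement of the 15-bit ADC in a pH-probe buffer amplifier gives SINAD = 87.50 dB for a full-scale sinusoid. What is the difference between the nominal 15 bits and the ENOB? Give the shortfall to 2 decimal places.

0.76 bits

N_eff = (87.50 − 1.76)/6.02 = 14.2425 bits.
Shortfall = 15 − 14.2425 = 0.7575 bits.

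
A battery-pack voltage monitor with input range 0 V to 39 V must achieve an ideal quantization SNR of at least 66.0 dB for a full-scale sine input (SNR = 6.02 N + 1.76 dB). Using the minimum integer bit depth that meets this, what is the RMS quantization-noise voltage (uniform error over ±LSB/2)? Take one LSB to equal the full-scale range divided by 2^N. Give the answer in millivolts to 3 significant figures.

Range is 39 V.
Required N = ⌈(66.0 − 1.76)/6.02⌉ = ⌈10.671⌉ = 11.
Step size = 39/2048 V = 19.043 mV.
σ_q = LSB/√12 = 19.043 mV/3.4641 = 5.50 mV.

5.50 mV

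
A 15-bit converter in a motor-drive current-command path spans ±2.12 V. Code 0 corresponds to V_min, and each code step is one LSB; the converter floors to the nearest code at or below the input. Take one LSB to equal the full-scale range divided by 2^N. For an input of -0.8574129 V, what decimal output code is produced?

9757

Full-scale range = 2.12 V − (-2.12 V) = 4.24 V. LSB = 4.24 V / 2^15 ≈ 129.4 µV.
(V_in − V_min) × 2^15/range = (-0.8574129 − (-2.12)) × 32768/4.24 = 9757.654.
Floor → code = 9757.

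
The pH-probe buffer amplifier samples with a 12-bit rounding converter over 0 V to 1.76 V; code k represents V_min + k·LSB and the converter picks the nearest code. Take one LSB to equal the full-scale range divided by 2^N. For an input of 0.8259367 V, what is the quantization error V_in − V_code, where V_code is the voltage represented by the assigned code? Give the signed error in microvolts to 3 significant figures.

+77.3 µV

Range is 1.76 V. LSB = 1.76 V / 2^12 ≈ 429.7 µV.
(V_in − V_min)/LSB = (0.8259367 − (0)) × 4096/1.76 = 1922.1800 → nearest code k = 1922.
V_code = V_min + k × range/2^12 = 0 + 1922 × 1.76/4096 = 0.8258593750 V.
e = 0.8259367 − (0.8258593750) = +77.3 µV.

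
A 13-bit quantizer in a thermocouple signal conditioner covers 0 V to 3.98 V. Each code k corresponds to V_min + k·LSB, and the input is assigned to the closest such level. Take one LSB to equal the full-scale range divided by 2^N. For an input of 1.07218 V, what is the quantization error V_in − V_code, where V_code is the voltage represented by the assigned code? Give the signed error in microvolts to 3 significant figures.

Full-scale range = 3.98 V. LSB = 3.98 V / 2^13 ≈ 485.8 µV.
(V_in − V_min)/LSB = (1.07218 − (0)) × 8192/3.98 = 2206.8589 → nearest code k = 2207.
V_code = 0 + (2207/8192) × 3.98 = 1.072248535 V.
Error = V_in − V_code = 1.07218 − (1.072248535) = −68.5 µV.

−68.5 µV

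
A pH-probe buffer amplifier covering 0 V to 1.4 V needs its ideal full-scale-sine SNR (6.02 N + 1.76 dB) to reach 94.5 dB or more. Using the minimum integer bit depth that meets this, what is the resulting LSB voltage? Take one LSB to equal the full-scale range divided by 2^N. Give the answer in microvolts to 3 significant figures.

Range is 1.4 V.
Required N = ⌈(94.5 − 1.76)/6.02⌉ = ⌈15.405⌉ = 16.
One LSB is 1.4 V / 65536 = 21.4 µV.

21.4 µV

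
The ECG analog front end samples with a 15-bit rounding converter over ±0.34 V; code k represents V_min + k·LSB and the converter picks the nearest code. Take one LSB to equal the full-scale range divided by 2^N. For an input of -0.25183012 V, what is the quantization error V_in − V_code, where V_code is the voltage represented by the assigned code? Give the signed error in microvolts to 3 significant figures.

Span: 0.34 V − (-0.34 V) = 0.68 V. LSB = 0.68 V / 2^15 ≈ 20.75 µV.
Position in LSBs: (-0.25183012 − (-0.34)) × 32768/0.68 = 4248.7509; rounding gives k = 4249.
V_code = -0.34 + (4249/32768) × 0.68 = -0.25182495117 V.
e = -0.25183012 − (-0.25182495117) = −5.17 µV.

−5.17 µV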